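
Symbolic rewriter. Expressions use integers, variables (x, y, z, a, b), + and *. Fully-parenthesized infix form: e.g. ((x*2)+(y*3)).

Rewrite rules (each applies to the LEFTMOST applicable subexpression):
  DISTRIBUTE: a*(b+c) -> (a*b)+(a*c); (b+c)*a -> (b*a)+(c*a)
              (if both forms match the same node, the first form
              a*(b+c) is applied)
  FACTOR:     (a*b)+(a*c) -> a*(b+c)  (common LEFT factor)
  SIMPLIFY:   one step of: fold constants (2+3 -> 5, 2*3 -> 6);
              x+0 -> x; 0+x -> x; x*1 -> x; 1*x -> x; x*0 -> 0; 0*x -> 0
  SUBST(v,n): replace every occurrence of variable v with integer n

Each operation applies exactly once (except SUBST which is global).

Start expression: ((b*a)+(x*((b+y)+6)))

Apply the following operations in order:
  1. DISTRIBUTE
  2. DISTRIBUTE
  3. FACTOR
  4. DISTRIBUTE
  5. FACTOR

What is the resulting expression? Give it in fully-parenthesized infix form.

Answer: ((b*a)+((x*(b+y))+(x*6)))

Derivation:
Start: ((b*a)+(x*((b+y)+6)))
Apply DISTRIBUTE at R (target: (x*((b+y)+6))): ((b*a)+(x*((b+y)+6))) -> ((b*a)+((x*(b+y))+(x*6)))
Apply DISTRIBUTE at RL (target: (x*(b+y))): ((b*a)+((x*(b+y))+(x*6))) -> ((b*a)+(((x*b)+(x*y))+(x*6)))
Apply FACTOR at RL (target: ((x*b)+(x*y))): ((b*a)+(((x*b)+(x*y))+(x*6))) -> ((b*a)+((x*(b+y))+(x*6)))
Apply DISTRIBUTE at RL (target: (x*(b+y))): ((b*a)+((x*(b+y))+(x*6))) -> ((b*a)+(((x*b)+(x*y))+(x*6)))
Apply FACTOR at RL (target: ((x*b)+(x*y))): ((b*a)+(((x*b)+(x*y))+(x*6))) -> ((b*a)+((x*(b+y))+(x*6)))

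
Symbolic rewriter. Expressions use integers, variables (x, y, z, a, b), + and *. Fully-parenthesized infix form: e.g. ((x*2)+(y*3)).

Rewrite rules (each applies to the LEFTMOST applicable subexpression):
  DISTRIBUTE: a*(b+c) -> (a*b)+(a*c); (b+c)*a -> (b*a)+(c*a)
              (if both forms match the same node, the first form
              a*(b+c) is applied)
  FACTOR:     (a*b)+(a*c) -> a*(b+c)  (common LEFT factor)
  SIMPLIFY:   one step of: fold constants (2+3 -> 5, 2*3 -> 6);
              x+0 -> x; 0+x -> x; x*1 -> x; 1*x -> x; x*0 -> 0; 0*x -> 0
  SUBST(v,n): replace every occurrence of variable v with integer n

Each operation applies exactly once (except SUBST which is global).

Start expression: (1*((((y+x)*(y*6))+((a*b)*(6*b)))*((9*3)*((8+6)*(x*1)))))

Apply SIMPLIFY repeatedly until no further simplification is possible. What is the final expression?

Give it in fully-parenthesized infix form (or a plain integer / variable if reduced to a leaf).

Answer: ((((y+x)*(y*6))+((a*b)*(6*b)))*(27*(14*x)))

Derivation:
Start: (1*((((y+x)*(y*6))+((a*b)*(6*b)))*((9*3)*((8+6)*(x*1)))))
Step 1: at root: (1*((((y+x)*(y*6))+((a*b)*(6*b)))*((9*3)*((8+6)*(x*1))))) -> ((((y+x)*(y*6))+((a*b)*(6*b)))*((9*3)*((8+6)*(x*1)))); overall: (1*((((y+x)*(y*6))+((a*b)*(6*b)))*((9*3)*((8+6)*(x*1))))) -> ((((y+x)*(y*6))+((a*b)*(6*b)))*((9*3)*((8+6)*(x*1))))
Step 2: at RL: (9*3) -> 27; overall: ((((y+x)*(y*6))+((a*b)*(6*b)))*((9*3)*((8+6)*(x*1)))) -> ((((y+x)*(y*6))+((a*b)*(6*b)))*(27*((8+6)*(x*1))))
Step 3: at RRL: (8+6) -> 14; overall: ((((y+x)*(y*6))+((a*b)*(6*b)))*(27*((8+6)*(x*1)))) -> ((((y+x)*(y*6))+((a*b)*(6*b)))*(27*(14*(x*1))))
Step 4: at RRR: (x*1) -> x; overall: ((((y+x)*(y*6))+((a*b)*(6*b)))*(27*(14*(x*1)))) -> ((((y+x)*(y*6))+((a*b)*(6*b)))*(27*(14*x)))
Fixed point: ((((y+x)*(y*6))+((a*b)*(6*b)))*(27*(14*x)))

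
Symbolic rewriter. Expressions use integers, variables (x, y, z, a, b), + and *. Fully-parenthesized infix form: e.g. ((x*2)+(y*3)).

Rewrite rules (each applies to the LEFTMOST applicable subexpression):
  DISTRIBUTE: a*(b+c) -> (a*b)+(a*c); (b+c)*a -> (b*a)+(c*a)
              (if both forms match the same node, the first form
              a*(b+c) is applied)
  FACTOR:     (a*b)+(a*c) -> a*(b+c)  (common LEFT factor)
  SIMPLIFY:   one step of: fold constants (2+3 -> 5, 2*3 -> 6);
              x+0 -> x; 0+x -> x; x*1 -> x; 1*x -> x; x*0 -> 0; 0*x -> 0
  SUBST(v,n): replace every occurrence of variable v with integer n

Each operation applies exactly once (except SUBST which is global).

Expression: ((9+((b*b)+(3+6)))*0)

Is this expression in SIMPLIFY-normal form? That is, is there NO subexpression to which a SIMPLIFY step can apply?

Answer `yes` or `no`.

Expression: ((9+((b*b)+(3+6)))*0)
Scanning for simplifiable subexpressions (pre-order)...
  at root: ((9+((b*b)+(3+6)))*0) (SIMPLIFIABLE)
  at L: (9+((b*b)+(3+6))) (not simplifiable)
  at LR: ((b*b)+(3+6)) (not simplifiable)
  at LRL: (b*b) (not simplifiable)
  at LRR: (3+6) (SIMPLIFIABLE)
Found simplifiable subexpr at path root: ((9+((b*b)+(3+6)))*0)
One SIMPLIFY step would give: 0
-> NOT in normal form.

Answer: no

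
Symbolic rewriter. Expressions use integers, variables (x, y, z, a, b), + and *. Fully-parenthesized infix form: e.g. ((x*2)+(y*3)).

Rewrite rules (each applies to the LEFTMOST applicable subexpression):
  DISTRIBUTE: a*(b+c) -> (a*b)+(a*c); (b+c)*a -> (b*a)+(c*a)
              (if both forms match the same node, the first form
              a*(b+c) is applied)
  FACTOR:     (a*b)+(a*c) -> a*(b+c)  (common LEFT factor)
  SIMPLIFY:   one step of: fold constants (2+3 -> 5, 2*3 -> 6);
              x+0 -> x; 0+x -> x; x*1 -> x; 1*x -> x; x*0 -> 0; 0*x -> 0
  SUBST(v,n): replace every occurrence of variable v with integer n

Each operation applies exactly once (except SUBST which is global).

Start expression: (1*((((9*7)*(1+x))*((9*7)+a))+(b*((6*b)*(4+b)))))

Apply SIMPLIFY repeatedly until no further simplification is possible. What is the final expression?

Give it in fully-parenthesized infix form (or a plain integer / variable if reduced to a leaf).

Answer: (((63*(1+x))*(63+a))+(b*((6*b)*(4+b))))

Derivation:
Start: (1*((((9*7)*(1+x))*((9*7)+a))+(b*((6*b)*(4+b)))))
Step 1: at root: (1*((((9*7)*(1+x))*((9*7)+a))+(b*((6*b)*(4+b))))) -> ((((9*7)*(1+x))*((9*7)+a))+(b*((6*b)*(4+b)))); overall: (1*((((9*7)*(1+x))*((9*7)+a))+(b*((6*b)*(4+b))))) -> ((((9*7)*(1+x))*((9*7)+a))+(b*((6*b)*(4+b))))
Step 2: at LLL: (9*7) -> 63; overall: ((((9*7)*(1+x))*((9*7)+a))+(b*((6*b)*(4+b)))) -> (((63*(1+x))*((9*7)+a))+(b*((6*b)*(4+b))))
Step 3: at LRL: (9*7) -> 63; overall: (((63*(1+x))*((9*7)+a))+(b*((6*b)*(4+b)))) -> (((63*(1+x))*(63+a))+(b*((6*b)*(4+b))))
Fixed point: (((63*(1+x))*(63+a))+(b*((6*b)*(4+b))))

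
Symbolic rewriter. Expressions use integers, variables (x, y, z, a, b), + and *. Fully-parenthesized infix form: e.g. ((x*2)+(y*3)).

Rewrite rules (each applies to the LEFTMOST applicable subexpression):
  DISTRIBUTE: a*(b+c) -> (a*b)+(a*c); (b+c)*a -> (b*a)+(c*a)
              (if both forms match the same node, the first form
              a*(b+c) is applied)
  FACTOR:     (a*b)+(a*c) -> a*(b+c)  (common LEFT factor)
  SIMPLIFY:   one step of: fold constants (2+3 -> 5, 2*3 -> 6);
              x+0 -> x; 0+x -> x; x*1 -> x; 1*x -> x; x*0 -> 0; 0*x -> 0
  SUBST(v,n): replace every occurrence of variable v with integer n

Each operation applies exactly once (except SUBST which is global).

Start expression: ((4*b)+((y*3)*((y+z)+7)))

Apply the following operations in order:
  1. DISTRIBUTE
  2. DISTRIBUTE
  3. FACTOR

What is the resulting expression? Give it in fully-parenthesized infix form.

Start: ((4*b)+((y*3)*((y+z)+7)))
Apply DISTRIBUTE at R (target: ((y*3)*((y+z)+7))): ((4*b)+((y*3)*((y+z)+7))) -> ((4*b)+(((y*3)*(y+z))+((y*3)*7)))
Apply DISTRIBUTE at RL (target: ((y*3)*(y+z))): ((4*b)+(((y*3)*(y+z))+((y*3)*7))) -> ((4*b)+((((y*3)*y)+((y*3)*z))+((y*3)*7)))
Apply FACTOR at RL (target: (((y*3)*y)+((y*3)*z))): ((4*b)+((((y*3)*y)+((y*3)*z))+((y*3)*7))) -> ((4*b)+(((y*3)*(y+z))+((y*3)*7)))

Answer: ((4*b)+(((y*3)*(y+z))+((y*3)*7)))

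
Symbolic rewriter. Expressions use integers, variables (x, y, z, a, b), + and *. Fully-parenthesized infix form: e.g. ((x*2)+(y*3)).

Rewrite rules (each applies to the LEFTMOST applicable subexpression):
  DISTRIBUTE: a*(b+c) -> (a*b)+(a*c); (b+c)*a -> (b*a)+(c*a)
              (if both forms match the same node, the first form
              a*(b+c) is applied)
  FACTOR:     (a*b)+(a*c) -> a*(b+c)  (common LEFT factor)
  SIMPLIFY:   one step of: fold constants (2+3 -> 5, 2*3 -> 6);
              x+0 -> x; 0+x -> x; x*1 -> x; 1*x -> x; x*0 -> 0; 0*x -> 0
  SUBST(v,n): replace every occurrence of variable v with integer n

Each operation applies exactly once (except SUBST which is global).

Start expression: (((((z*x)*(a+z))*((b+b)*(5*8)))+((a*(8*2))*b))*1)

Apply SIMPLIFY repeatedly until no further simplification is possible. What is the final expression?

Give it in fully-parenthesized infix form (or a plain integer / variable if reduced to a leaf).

Start: (((((z*x)*(a+z))*((b+b)*(5*8)))+((a*(8*2))*b))*1)
Step 1: at root: (((((z*x)*(a+z))*((b+b)*(5*8)))+((a*(8*2))*b))*1) -> ((((z*x)*(a+z))*((b+b)*(5*8)))+((a*(8*2))*b)); overall: (((((z*x)*(a+z))*((b+b)*(5*8)))+((a*(8*2))*b))*1) -> ((((z*x)*(a+z))*((b+b)*(5*8)))+((a*(8*2))*b))
Step 2: at LRR: (5*8) -> 40; overall: ((((z*x)*(a+z))*((b+b)*(5*8)))+((a*(8*2))*b)) -> ((((z*x)*(a+z))*((b+b)*40))+((a*(8*2))*b))
Step 3: at RLR: (8*2) -> 16; overall: ((((z*x)*(a+z))*((b+b)*40))+((a*(8*2))*b)) -> ((((z*x)*(a+z))*((b+b)*40))+((a*16)*b))
Fixed point: ((((z*x)*(a+z))*((b+b)*40))+((a*16)*b))

Answer: ((((z*x)*(a+z))*((b+b)*40))+((a*16)*b))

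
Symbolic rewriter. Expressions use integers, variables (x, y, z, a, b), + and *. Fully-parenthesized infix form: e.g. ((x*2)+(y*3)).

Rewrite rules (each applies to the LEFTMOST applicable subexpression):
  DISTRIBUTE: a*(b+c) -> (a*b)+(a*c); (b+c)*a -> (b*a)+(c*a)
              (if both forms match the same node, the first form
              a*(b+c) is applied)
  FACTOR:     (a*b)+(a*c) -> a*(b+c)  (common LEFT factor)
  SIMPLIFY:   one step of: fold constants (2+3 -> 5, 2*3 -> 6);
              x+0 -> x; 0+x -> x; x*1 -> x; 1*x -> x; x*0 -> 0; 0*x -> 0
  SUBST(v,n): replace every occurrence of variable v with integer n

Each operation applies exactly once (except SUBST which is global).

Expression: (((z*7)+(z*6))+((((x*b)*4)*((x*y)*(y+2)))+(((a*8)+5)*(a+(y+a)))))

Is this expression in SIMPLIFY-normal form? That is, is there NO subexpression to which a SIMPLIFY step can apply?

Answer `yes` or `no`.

Expression: (((z*7)+(z*6))+((((x*b)*4)*((x*y)*(y+2)))+(((a*8)+5)*(a+(y+a)))))
Scanning for simplifiable subexpressions (pre-order)...
  at root: (((z*7)+(z*6))+((((x*b)*4)*((x*y)*(y+2)))+(((a*8)+5)*(a+(y+a))))) (not simplifiable)
  at L: ((z*7)+(z*6)) (not simplifiable)
  at LL: (z*7) (not simplifiable)
  at LR: (z*6) (not simplifiable)
  at R: ((((x*b)*4)*((x*y)*(y+2)))+(((a*8)+5)*(a+(y+a)))) (not simplifiable)
  at RL: (((x*b)*4)*((x*y)*(y+2))) (not simplifiable)
  at RLL: ((x*b)*4) (not simplifiable)
  at RLLL: (x*b) (not simplifiable)
  at RLR: ((x*y)*(y+2)) (not simplifiable)
  at RLRL: (x*y) (not simplifiable)
  at RLRR: (y+2) (not simplifiable)
  at RR: (((a*8)+5)*(a+(y+a))) (not simplifiable)
  at RRL: ((a*8)+5) (not simplifiable)
  at RRLL: (a*8) (not simplifiable)
  at RRR: (a+(y+a)) (not simplifiable)
  at RRRR: (y+a) (not simplifiable)
Result: no simplifiable subexpression found -> normal form.

Answer: yes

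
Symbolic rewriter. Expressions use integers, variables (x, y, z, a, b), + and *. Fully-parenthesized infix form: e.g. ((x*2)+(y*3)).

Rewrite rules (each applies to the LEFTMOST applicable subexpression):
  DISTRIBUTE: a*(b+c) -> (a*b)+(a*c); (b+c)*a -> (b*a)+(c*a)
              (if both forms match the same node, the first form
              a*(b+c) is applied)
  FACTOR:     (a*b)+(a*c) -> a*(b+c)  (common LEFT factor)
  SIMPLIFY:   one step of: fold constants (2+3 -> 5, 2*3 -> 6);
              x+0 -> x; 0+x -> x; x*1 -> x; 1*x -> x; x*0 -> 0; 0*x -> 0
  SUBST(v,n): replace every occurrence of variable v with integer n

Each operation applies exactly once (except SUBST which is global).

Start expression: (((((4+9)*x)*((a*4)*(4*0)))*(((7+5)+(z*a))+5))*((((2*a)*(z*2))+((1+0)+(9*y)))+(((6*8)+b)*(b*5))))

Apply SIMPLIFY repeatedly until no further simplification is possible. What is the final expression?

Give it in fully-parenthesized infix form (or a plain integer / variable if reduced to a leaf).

Start: (((((4+9)*x)*((a*4)*(4*0)))*(((7+5)+(z*a))+5))*((((2*a)*(z*2))+((1+0)+(9*y)))+(((6*8)+b)*(b*5))))
Step 1: at LLLL: (4+9) -> 13; overall: (((((4+9)*x)*((a*4)*(4*0)))*(((7+5)+(z*a))+5))*((((2*a)*(z*2))+((1+0)+(9*y)))+(((6*8)+b)*(b*5)))) -> ((((13*x)*((a*4)*(4*0)))*(((7+5)+(z*a))+5))*((((2*a)*(z*2))+((1+0)+(9*y)))+(((6*8)+b)*(b*5))))
Step 2: at LLRR: (4*0) -> 0; overall: ((((13*x)*((a*4)*(4*0)))*(((7+5)+(z*a))+5))*((((2*a)*(z*2))+((1+0)+(9*y)))+(((6*8)+b)*(b*5)))) -> ((((13*x)*((a*4)*0))*(((7+5)+(z*a))+5))*((((2*a)*(z*2))+((1+0)+(9*y)))+(((6*8)+b)*(b*5))))
Step 3: at LLR: ((a*4)*0) -> 0; overall: ((((13*x)*((a*4)*0))*(((7+5)+(z*a))+5))*((((2*a)*(z*2))+((1+0)+(9*y)))+(((6*8)+b)*(b*5)))) -> ((((13*x)*0)*(((7+5)+(z*a))+5))*((((2*a)*(z*2))+((1+0)+(9*y)))+(((6*8)+b)*(b*5))))
Step 4: at LL: ((13*x)*0) -> 0; overall: ((((13*x)*0)*(((7+5)+(z*a))+5))*((((2*a)*(z*2))+((1+0)+(9*y)))+(((6*8)+b)*(b*5)))) -> ((0*(((7+5)+(z*a))+5))*((((2*a)*(z*2))+((1+0)+(9*y)))+(((6*8)+b)*(b*5))))
Step 5: at L: (0*(((7+5)+(z*a))+5)) -> 0; overall: ((0*(((7+5)+(z*a))+5))*((((2*a)*(z*2))+((1+0)+(9*y)))+(((6*8)+b)*(b*5)))) -> (0*((((2*a)*(z*2))+((1+0)+(9*y)))+(((6*8)+b)*(b*5))))
Step 6: at root: (0*((((2*a)*(z*2))+((1+0)+(9*y)))+(((6*8)+b)*(b*5)))) -> 0; overall: (0*((((2*a)*(z*2))+((1+0)+(9*y)))+(((6*8)+b)*(b*5)))) -> 0
Fixed point: 0

Answer: 0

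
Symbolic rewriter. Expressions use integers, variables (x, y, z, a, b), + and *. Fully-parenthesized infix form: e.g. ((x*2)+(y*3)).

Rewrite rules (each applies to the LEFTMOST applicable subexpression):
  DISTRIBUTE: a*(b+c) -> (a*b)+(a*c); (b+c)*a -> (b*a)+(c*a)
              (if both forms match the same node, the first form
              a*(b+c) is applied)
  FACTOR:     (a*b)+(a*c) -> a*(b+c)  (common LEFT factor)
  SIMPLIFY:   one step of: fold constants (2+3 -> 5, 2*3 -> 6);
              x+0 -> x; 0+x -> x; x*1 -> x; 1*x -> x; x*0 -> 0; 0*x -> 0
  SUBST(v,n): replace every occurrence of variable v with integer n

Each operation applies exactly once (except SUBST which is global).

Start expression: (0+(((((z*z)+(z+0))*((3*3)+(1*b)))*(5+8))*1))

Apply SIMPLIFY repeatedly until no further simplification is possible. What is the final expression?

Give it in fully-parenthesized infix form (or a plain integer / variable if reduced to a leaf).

Start: (0+(((((z*z)+(z+0))*((3*3)+(1*b)))*(5+8))*1))
Step 1: at root: (0+(((((z*z)+(z+0))*((3*3)+(1*b)))*(5+8))*1)) -> (((((z*z)+(z+0))*((3*3)+(1*b)))*(5+8))*1); overall: (0+(((((z*z)+(z+0))*((3*3)+(1*b)))*(5+8))*1)) -> (((((z*z)+(z+0))*((3*3)+(1*b)))*(5+8))*1)
Step 2: at root: (((((z*z)+(z+0))*((3*3)+(1*b)))*(5+8))*1) -> ((((z*z)+(z+0))*((3*3)+(1*b)))*(5+8)); overall: (((((z*z)+(z+0))*((3*3)+(1*b)))*(5+8))*1) -> ((((z*z)+(z+0))*((3*3)+(1*b)))*(5+8))
Step 3: at LLR: (z+0) -> z; overall: ((((z*z)+(z+0))*((3*3)+(1*b)))*(5+8)) -> ((((z*z)+z)*((3*3)+(1*b)))*(5+8))
Step 4: at LRL: (3*3) -> 9; overall: ((((z*z)+z)*((3*3)+(1*b)))*(5+8)) -> ((((z*z)+z)*(9+(1*b)))*(5+8))
Step 5: at LRR: (1*b) -> b; overall: ((((z*z)+z)*(9+(1*b)))*(5+8)) -> ((((z*z)+z)*(9+b))*(5+8))
Step 6: at R: (5+8) -> 13; overall: ((((z*z)+z)*(9+b))*(5+8)) -> ((((z*z)+z)*(9+b))*13)
Fixed point: ((((z*z)+z)*(9+b))*13)

Answer: ((((z*z)+z)*(9+b))*13)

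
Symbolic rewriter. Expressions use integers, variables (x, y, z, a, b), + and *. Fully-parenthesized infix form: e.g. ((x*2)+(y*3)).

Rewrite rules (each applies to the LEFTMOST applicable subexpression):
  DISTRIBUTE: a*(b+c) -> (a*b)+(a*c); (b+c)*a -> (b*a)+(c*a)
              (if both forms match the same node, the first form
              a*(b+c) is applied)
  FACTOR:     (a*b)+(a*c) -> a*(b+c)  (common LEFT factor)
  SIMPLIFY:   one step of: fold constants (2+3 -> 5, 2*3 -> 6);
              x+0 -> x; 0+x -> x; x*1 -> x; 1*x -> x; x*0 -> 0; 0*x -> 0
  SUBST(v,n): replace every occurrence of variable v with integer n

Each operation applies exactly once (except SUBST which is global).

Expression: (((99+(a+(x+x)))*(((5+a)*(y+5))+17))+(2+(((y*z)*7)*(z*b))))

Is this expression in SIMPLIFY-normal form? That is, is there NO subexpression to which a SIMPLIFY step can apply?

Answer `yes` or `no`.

Answer: yes

Derivation:
Expression: (((99+(a+(x+x)))*(((5+a)*(y+5))+17))+(2+(((y*z)*7)*(z*b))))
Scanning for simplifiable subexpressions (pre-order)...
  at root: (((99+(a+(x+x)))*(((5+a)*(y+5))+17))+(2+(((y*z)*7)*(z*b)))) (not simplifiable)
  at L: ((99+(a+(x+x)))*(((5+a)*(y+5))+17)) (not simplifiable)
  at LL: (99+(a+(x+x))) (not simplifiable)
  at LLR: (a+(x+x)) (not simplifiable)
  at LLRR: (x+x) (not simplifiable)
  at LR: (((5+a)*(y+5))+17) (not simplifiable)
  at LRL: ((5+a)*(y+5)) (not simplifiable)
  at LRLL: (5+a) (not simplifiable)
  at LRLR: (y+5) (not simplifiable)
  at R: (2+(((y*z)*7)*(z*b))) (not simplifiable)
  at RR: (((y*z)*7)*(z*b)) (not simplifiable)
  at RRL: ((y*z)*7) (not simplifiable)
  at RRLL: (y*z) (not simplifiable)
  at RRR: (z*b) (not simplifiable)
Result: no simplifiable subexpression found -> normal form.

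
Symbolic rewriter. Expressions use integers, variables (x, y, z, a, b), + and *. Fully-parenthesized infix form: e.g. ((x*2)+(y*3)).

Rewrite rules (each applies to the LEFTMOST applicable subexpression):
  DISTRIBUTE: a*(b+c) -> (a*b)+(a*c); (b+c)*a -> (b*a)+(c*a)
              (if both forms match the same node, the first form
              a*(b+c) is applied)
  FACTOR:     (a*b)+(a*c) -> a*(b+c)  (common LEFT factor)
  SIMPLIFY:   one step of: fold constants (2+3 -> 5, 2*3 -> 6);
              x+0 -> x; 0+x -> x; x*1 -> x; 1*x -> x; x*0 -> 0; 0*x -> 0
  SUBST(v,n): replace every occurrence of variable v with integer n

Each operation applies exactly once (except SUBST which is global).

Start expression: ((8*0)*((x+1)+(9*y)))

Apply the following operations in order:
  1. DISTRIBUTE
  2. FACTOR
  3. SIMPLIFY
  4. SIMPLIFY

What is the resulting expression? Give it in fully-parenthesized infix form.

Start: ((8*0)*((x+1)+(9*y)))
Apply DISTRIBUTE at root (target: ((8*0)*((x+1)+(9*y)))): ((8*0)*((x+1)+(9*y))) -> (((8*0)*(x+1))+((8*0)*(9*y)))
Apply FACTOR at root (target: (((8*0)*(x+1))+((8*0)*(9*y)))): (((8*0)*(x+1))+((8*0)*(9*y))) -> ((8*0)*((x+1)+(9*y)))
Apply SIMPLIFY at L (target: (8*0)): ((8*0)*((x+1)+(9*y))) -> (0*((x+1)+(9*y)))
Apply SIMPLIFY at root (target: (0*((x+1)+(9*y)))): (0*((x+1)+(9*y))) -> 0

Answer: 0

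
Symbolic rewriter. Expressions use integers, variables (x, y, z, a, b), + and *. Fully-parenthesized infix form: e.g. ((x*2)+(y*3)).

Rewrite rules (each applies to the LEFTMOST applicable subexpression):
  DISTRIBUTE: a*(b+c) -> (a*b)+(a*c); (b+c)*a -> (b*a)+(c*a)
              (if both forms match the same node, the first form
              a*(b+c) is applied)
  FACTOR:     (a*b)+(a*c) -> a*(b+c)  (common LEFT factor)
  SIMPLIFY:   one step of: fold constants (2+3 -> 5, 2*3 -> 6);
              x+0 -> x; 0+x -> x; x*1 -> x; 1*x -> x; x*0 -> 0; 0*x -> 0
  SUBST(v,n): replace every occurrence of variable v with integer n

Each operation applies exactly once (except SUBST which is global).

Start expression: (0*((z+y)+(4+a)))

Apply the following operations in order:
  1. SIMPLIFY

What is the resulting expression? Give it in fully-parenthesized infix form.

Start: (0*((z+y)+(4+a)))
Apply SIMPLIFY at root (target: (0*((z+y)+(4+a)))): (0*((z+y)+(4+a))) -> 0

Answer: 0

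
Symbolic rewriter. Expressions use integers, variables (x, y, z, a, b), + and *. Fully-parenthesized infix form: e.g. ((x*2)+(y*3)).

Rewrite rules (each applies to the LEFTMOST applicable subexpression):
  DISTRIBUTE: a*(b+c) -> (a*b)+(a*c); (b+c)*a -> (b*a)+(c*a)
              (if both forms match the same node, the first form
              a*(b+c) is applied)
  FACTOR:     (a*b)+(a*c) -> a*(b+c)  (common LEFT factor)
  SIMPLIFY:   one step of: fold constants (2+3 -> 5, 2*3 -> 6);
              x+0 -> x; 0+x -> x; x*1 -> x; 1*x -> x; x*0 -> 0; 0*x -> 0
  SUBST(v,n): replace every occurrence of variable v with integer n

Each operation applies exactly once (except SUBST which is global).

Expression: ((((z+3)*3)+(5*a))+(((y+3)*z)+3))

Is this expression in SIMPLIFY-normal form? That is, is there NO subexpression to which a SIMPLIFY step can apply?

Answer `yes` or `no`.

Expression: ((((z+3)*3)+(5*a))+(((y+3)*z)+3))
Scanning for simplifiable subexpressions (pre-order)...
  at root: ((((z+3)*3)+(5*a))+(((y+3)*z)+3)) (not simplifiable)
  at L: (((z+3)*3)+(5*a)) (not simplifiable)
  at LL: ((z+3)*3) (not simplifiable)
  at LLL: (z+3) (not simplifiable)
  at LR: (5*a) (not simplifiable)
  at R: (((y+3)*z)+3) (not simplifiable)
  at RL: ((y+3)*z) (not simplifiable)
  at RLL: (y+3) (not simplifiable)
Result: no simplifiable subexpression found -> normal form.

Answer: yes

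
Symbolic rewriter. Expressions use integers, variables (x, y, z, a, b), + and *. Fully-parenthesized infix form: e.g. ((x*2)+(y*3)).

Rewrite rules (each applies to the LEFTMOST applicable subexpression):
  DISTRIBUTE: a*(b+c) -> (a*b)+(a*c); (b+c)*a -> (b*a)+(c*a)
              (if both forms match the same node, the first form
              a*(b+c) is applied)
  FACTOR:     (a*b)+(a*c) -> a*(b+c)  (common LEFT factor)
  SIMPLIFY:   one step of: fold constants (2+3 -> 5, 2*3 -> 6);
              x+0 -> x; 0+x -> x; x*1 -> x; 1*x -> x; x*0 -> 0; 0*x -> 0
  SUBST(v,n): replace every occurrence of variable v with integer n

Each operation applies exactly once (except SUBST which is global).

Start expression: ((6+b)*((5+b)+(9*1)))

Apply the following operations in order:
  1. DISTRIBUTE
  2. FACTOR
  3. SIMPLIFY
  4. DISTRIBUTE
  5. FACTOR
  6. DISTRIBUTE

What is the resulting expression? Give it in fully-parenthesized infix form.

Answer: (((6+b)*(5+b))+((6+b)*9))

Derivation:
Start: ((6+b)*((5+b)+(9*1)))
Apply DISTRIBUTE at root (target: ((6+b)*((5+b)+(9*1)))): ((6+b)*((5+b)+(9*1))) -> (((6+b)*(5+b))+((6+b)*(9*1)))
Apply FACTOR at root (target: (((6+b)*(5+b))+((6+b)*(9*1)))): (((6+b)*(5+b))+((6+b)*(9*1))) -> ((6+b)*((5+b)+(9*1)))
Apply SIMPLIFY at RR (target: (9*1)): ((6+b)*((5+b)+(9*1))) -> ((6+b)*((5+b)+9))
Apply DISTRIBUTE at root (target: ((6+b)*((5+b)+9))): ((6+b)*((5+b)+9)) -> (((6+b)*(5+b))+((6+b)*9))
Apply FACTOR at root (target: (((6+b)*(5+b))+((6+b)*9))): (((6+b)*(5+b))+((6+b)*9)) -> ((6+b)*((5+b)+9))
Apply DISTRIBUTE at root (target: ((6+b)*((5+b)+9))): ((6+b)*((5+b)+9)) -> (((6+b)*(5+b))+((6+b)*9))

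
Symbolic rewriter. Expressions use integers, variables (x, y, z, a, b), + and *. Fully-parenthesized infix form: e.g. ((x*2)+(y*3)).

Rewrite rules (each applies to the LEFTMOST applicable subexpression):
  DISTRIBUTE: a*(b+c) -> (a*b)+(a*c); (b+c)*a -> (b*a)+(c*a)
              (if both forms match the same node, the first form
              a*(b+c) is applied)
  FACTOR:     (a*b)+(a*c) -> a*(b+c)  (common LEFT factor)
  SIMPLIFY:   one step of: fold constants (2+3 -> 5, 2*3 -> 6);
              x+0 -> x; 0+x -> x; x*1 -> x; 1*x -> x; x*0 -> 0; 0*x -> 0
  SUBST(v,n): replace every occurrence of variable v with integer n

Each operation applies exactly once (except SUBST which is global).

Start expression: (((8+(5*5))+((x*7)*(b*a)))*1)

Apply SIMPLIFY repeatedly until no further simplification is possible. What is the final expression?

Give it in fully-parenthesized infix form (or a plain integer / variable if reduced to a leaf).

Answer: (33+((x*7)*(b*a)))

Derivation:
Start: (((8+(5*5))+((x*7)*(b*a)))*1)
Step 1: at root: (((8+(5*5))+((x*7)*(b*a)))*1) -> ((8+(5*5))+((x*7)*(b*a))); overall: (((8+(5*5))+((x*7)*(b*a)))*1) -> ((8+(5*5))+((x*7)*(b*a)))
Step 2: at LR: (5*5) -> 25; overall: ((8+(5*5))+((x*7)*(b*a))) -> ((8+25)+((x*7)*(b*a)))
Step 3: at L: (8+25) -> 33; overall: ((8+25)+((x*7)*(b*a))) -> (33+((x*7)*(b*a)))
Fixed point: (33+((x*7)*(b*a)))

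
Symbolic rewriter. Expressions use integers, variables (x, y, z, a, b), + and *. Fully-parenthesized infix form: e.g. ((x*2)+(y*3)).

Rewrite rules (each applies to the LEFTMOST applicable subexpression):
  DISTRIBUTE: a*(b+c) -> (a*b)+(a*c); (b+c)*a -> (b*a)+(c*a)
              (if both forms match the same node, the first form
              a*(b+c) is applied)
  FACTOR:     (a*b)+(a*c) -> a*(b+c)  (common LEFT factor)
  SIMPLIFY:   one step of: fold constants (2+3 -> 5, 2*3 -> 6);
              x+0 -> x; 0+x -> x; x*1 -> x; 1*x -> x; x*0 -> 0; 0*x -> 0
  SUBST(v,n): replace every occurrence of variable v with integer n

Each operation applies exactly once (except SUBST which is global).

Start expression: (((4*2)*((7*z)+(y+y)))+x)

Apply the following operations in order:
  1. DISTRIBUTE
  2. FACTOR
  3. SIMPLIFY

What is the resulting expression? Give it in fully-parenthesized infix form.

Answer: ((8*((7*z)+(y+y)))+x)

Derivation:
Start: (((4*2)*((7*z)+(y+y)))+x)
Apply DISTRIBUTE at L (target: ((4*2)*((7*z)+(y+y)))): (((4*2)*((7*z)+(y+y)))+x) -> ((((4*2)*(7*z))+((4*2)*(y+y)))+x)
Apply FACTOR at L (target: (((4*2)*(7*z))+((4*2)*(y+y)))): ((((4*2)*(7*z))+((4*2)*(y+y)))+x) -> (((4*2)*((7*z)+(y+y)))+x)
Apply SIMPLIFY at LL (target: (4*2)): (((4*2)*((7*z)+(y+y)))+x) -> ((8*((7*z)+(y+y)))+x)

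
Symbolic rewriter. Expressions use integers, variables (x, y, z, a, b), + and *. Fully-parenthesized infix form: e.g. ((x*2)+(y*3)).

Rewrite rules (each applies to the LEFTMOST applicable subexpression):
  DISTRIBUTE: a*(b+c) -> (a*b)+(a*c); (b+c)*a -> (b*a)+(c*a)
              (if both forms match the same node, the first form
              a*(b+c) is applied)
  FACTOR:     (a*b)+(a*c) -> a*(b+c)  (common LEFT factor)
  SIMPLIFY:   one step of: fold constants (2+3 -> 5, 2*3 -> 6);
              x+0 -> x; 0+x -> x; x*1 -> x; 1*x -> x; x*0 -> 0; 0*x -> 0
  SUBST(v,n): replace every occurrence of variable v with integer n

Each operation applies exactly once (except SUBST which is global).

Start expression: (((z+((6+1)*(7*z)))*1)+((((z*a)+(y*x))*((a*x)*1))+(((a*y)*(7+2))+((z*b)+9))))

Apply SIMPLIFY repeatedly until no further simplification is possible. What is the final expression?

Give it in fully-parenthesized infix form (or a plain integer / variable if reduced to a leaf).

Start: (((z+((6+1)*(7*z)))*1)+((((z*a)+(y*x))*((a*x)*1))+(((a*y)*(7+2))+((z*b)+9))))
Step 1: at L: ((z+((6+1)*(7*z)))*1) -> (z+((6+1)*(7*z))); overall: (((z+((6+1)*(7*z)))*1)+((((z*a)+(y*x))*((a*x)*1))+(((a*y)*(7+2))+((z*b)+9)))) -> ((z+((6+1)*(7*z)))+((((z*a)+(y*x))*((a*x)*1))+(((a*y)*(7+2))+((z*b)+9))))
Step 2: at LRL: (6+1) -> 7; overall: ((z+((6+1)*(7*z)))+((((z*a)+(y*x))*((a*x)*1))+(((a*y)*(7+2))+((z*b)+9)))) -> ((z+(7*(7*z)))+((((z*a)+(y*x))*((a*x)*1))+(((a*y)*(7+2))+((z*b)+9))))
Step 3: at RLR: ((a*x)*1) -> (a*x); overall: ((z+(7*(7*z)))+((((z*a)+(y*x))*((a*x)*1))+(((a*y)*(7+2))+((z*b)+9)))) -> ((z+(7*(7*z)))+((((z*a)+(y*x))*(a*x))+(((a*y)*(7+2))+((z*b)+9))))
Step 4: at RRLR: (7+2) -> 9; overall: ((z+(7*(7*z)))+((((z*a)+(y*x))*(a*x))+(((a*y)*(7+2))+((z*b)+9)))) -> ((z+(7*(7*z)))+((((z*a)+(y*x))*(a*x))+(((a*y)*9)+((z*b)+9))))
Fixed point: ((z+(7*(7*z)))+((((z*a)+(y*x))*(a*x))+(((a*y)*9)+((z*b)+9))))

Answer: ((z+(7*(7*z)))+((((z*a)+(y*x))*(a*x))+(((a*y)*9)+((z*b)+9))))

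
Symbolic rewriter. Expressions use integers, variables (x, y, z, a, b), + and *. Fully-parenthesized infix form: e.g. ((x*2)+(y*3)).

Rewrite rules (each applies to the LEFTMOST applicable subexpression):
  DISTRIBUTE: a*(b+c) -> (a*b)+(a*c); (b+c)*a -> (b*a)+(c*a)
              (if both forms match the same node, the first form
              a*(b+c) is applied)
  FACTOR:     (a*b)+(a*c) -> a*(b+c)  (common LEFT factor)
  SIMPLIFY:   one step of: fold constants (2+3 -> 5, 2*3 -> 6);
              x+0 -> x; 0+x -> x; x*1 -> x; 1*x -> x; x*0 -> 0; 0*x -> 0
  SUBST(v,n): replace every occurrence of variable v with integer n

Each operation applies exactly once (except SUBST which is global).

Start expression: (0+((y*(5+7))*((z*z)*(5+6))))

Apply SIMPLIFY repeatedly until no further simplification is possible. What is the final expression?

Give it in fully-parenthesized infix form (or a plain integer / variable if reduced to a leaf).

Answer: ((y*12)*((z*z)*11))

Derivation:
Start: (0+((y*(5+7))*((z*z)*(5+6))))
Step 1: at root: (0+((y*(5+7))*((z*z)*(5+6)))) -> ((y*(5+7))*((z*z)*(5+6))); overall: (0+((y*(5+7))*((z*z)*(5+6)))) -> ((y*(5+7))*((z*z)*(5+6)))
Step 2: at LR: (5+7) -> 12; overall: ((y*(5+7))*((z*z)*(5+6))) -> ((y*12)*((z*z)*(5+6)))
Step 3: at RR: (5+6) -> 11; overall: ((y*12)*((z*z)*(5+6))) -> ((y*12)*((z*z)*11))
Fixed point: ((y*12)*((z*z)*11))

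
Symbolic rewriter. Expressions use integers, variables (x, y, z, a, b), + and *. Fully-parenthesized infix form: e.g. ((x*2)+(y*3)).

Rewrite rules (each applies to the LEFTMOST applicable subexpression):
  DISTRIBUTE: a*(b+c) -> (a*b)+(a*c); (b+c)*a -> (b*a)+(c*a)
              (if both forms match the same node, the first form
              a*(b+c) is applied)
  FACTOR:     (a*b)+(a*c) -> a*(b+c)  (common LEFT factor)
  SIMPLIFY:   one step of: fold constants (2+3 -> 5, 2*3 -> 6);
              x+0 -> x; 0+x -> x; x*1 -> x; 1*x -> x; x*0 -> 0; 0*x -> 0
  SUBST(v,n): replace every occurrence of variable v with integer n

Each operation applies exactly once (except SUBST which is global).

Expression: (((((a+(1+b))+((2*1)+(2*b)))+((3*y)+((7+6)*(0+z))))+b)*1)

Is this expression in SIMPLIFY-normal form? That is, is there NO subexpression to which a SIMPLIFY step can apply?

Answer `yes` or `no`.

Expression: (((((a+(1+b))+((2*1)+(2*b)))+((3*y)+((7+6)*(0+z))))+b)*1)
Scanning for simplifiable subexpressions (pre-order)...
  at root: (((((a+(1+b))+((2*1)+(2*b)))+((3*y)+((7+6)*(0+z))))+b)*1) (SIMPLIFIABLE)
  at L: ((((a+(1+b))+((2*1)+(2*b)))+((3*y)+((7+6)*(0+z))))+b) (not simplifiable)
  at LL: (((a+(1+b))+((2*1)+(2*b)))+((3*y)+((7+6)*(0+z)))) (not simplifiable)
  at LLL: ((a+(1+b))+((2*1)+(2*b))) (not simplifiable)
  at LLLL: (a+(1+b)) (not simplifiable)
  at LLLLR: (1+b) (not simplifiable)
  at LLLR: ((2*1)+(2*b)) (not simplifiable)
  at LLLRL: (2*1) (SIMPLIFIABLE)
  at LLLRR: (2*b) (not simplifiable)
  at LLR: ((3*y)+((7+6)*(0+z))) (not simplifiable)
  at LLRL: (3*y) (not simplifiable)
  at LLRR: ((7+6)*(0+z)) (not simplifiable)
  at LLRRL: (7+6) (SIMPLIFIABLE)
  at LLRRR: (0+z) (SIMPLIFIABLE)
Found simplifiable subexpr at path root: (((((a+(1+b))+((2*1)+(2*b)))+((3*y)+((7+6)*(0+z))))+b)*1)
One SIMPLIFY step would give: ((((a+(1+b))+((2*1)+(2*b)))+((3*y)+((7+6)*(0+z))))+b)
-> NOT in normal form.

Answer: no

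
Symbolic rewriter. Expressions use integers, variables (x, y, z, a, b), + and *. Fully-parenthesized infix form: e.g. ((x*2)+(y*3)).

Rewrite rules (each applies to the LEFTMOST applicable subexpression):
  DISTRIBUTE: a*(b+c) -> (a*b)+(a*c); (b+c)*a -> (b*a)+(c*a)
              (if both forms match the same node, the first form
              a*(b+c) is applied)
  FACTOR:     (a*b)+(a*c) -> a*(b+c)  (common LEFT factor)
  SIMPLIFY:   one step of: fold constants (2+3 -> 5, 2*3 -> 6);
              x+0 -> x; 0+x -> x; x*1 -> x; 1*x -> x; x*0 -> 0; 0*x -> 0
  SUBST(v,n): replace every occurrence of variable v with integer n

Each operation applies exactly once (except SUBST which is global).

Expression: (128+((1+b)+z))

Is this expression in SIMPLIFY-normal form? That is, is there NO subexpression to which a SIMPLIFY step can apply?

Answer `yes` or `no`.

Answer: yes

Derivation:
Expression: (128+((1+b)+z))
Scanning for simplifiable subexpressions (pre-order)...
  at root: (128+((1+b)+z)) (not simplifiable)
  at R: ((1+b)+z) (not simplifiable)
  at RL: (1+b) (not simplifiable)
Result: no simplifiable subexpression found -> normal form.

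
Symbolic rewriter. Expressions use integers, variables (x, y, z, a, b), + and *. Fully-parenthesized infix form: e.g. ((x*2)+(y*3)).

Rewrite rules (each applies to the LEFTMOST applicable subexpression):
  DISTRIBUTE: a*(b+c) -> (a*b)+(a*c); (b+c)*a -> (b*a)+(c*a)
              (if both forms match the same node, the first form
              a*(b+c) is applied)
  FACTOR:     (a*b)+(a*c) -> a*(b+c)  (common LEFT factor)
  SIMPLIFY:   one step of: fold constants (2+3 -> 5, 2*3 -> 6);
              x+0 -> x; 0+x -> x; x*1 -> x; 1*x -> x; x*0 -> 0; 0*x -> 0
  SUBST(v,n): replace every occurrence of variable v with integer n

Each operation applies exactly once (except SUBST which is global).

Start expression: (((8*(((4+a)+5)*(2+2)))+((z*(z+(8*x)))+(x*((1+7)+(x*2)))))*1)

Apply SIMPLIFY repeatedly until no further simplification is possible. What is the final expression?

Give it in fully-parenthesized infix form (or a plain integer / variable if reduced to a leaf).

Start: (((8*(((4+a)+5)*(2+2)))+((z*(z+(8*x)))+(x*((1+7)+(x*2)))))*1)
Step 1: at root: (((8*(((4+a)+5)*(2+2)))+((z*(z+(8*x)))+(x*((1+7)+(x*2)))))*1) -> ((8*(((4+a)+5)*(2+2)))+((z*(z+(8*x)))+(x*((1+7)+(x*2))))); overall: (((8*(((4+a)+5)*(2+2)))+((z*(z+(8*x)))+(x*((1+7)+(x*2)))))*1) -> ((8*(((4+a)+5)*(2+2)))+((z*(z+(8*x)))+(x*((1+7)+(x*2)))))
Step 2: at LRR: (2+2) -> 4; overall: ((8*(((4+a)+5)*(2+2)))+((z*(z+(8*x)))+(x*((1+7)+(x*2))))) -> ((8*(((4+a)+5)*4))+((z*(z+(8*x)))+(x*((1+7)+(x*2)))))
Step 3: at RRRL: (1+7) -> 8; overall: ((8*(((4+a)+5)*4))+((z*(z+(8*x)))+(x*((1+7)+(x*2))))) -> ((8*(((4+a)+5)*4))+((z*(z+(8*x)))+(x*(8+(x*2)))))
Fixed point: ((8*(((4+a)+5)*4))+((z*(z+(8*x)))+(x*(8+(x*2)))))

Answer: ((8*(((4+a)+5)*4))+((z*(z+(8*x)))+(x*(8+(x*2)))))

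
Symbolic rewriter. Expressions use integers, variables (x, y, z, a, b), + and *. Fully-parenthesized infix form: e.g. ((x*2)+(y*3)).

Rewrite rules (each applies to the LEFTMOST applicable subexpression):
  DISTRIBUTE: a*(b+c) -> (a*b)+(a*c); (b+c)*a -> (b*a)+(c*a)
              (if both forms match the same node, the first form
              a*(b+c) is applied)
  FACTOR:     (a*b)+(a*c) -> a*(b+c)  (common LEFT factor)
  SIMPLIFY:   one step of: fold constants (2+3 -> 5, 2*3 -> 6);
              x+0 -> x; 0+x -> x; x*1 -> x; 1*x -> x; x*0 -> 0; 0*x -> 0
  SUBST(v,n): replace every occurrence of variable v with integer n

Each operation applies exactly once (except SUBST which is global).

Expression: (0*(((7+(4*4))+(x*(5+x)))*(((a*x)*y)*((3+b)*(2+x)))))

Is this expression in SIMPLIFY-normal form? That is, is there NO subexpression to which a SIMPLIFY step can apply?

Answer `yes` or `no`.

Expression: (0*(((7+(4*4))+(x*(5+x)))*(((a*x)*y)*((3+b)*(2+x)))))
Scanning for simplifiable subexpressions (pre-order)...
  at root: (0*(((7+(4*4))+(x*(5+x)))*(((a*x)*y)*((3+b)*(2+x))))) (SIMPLIFIABLE)
  at R: (((7+(4*4))+(x*(5+x)))*(((a*x)*y)*((3+b)*(2+x)))) (not simplifiable)
  at RL: ((7+(4*4))+(x*(5+x))) (not simplifiable)
  at RLL: (7+(4*4)) (not simplifiable)
  at RLLR: (4*4) (SIMPLIFIABLE)
  at RLR: (x*(5+x)) (not simplifiable)
  at RLRR: (5+x) (not simplifiable)
  at RR: (((a*x)*y)*((3+b)*(2+x))) (not simplifiable)
  at RRL: ((a*x)*y) (not simplifiable)
  at RRLL: (a*x) (not simplifiable)
  at RRR: ((3+b)*(2+x)) (not simplifiable)
  at RRRL: (3+b) (not simplifiable)
  at RRRR: (2+x) (not simplifiable)
Found simplifiable subexpr at path root: (0*(((7+(4*4))+(x*(5+x)))*(((a*x)*y)*((3+b)*(2+x)))))
One SIMPLIFY step would give: 0
-> NOT in normal form.

Answer: no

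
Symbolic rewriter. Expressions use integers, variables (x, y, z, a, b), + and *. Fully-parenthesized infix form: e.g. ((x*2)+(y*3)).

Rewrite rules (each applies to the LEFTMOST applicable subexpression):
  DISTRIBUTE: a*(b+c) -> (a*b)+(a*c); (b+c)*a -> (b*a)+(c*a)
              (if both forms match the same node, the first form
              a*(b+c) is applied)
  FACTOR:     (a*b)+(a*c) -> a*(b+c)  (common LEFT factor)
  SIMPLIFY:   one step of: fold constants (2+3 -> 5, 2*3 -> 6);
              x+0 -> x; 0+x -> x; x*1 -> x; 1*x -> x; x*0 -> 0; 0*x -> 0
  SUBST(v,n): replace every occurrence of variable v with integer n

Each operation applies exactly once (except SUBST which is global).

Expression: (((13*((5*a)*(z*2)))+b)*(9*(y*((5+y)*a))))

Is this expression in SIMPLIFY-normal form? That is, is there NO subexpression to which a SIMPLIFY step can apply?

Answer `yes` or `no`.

Answer: yes

Derivation:
Expression: (((13*((5*a)*(z*2)))+b)*(9*(y*((5+y)*a))))
Scanning for simplifiable subexpressions (pre-order)...
  at root: (((13*((5*a)*(z*2)))+b)*(9*(y*((5+y)*a)))) (not simplifiable)
  at L: ((13*((5*a)*(z*2)))+b) (not simplifiable)
  at LL: (13*((5*a)*(z*2))) (not simplifiable)
  at LLR: ((5*a)*(z*2)) (not simplifiable)
  at LLRL: (5*a) (not simplifiable)
  at LLRR: (z*2) (not simplifiable)
  at R: (9*(y*((5+y)*a))) (not simplifiable)
  at RR: (y*((5+y)*a)) (not simplifiable)
  at RRR: ((5+y)*a) (not simplifiable)
  at RRRL: (5+y) (not simplifiable)
Result: no simplifiable subexpression found -> normal form.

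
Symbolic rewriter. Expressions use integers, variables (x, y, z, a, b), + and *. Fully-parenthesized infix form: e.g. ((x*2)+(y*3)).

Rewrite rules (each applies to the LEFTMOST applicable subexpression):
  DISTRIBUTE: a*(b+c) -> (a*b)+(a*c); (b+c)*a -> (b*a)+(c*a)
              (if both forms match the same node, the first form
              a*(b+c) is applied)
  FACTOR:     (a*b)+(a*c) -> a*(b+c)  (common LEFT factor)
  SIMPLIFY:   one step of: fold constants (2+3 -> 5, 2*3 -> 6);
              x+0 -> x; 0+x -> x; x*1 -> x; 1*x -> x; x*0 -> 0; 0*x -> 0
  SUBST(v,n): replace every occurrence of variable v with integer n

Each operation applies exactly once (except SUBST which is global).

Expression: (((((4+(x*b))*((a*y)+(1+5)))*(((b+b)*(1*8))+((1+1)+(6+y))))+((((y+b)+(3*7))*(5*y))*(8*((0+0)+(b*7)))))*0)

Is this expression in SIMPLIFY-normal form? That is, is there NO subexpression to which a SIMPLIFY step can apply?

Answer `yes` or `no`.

Expression: (((((4+(x*b))*((a*y)+(1+5)))*(((b+b)*(1*8))+((1+1)+(6+y))))+((((y+b)+(3*7))*(5*y))*(8*((0+0)+(b*7)))))*0)
Scanning for simplifiable subexpressions (pre-order)...
  at root: (((((4+(x*b))*((a*y)+(1+5)))*(((b+b)*(1*8))+((1+1)+(6+y))))+((((y+b)+(3*7))*(5*y))*(8*((0+0)+(b*7)))))*0) (SIMPLIFIABLE)
  at L: ((((4+(x*b))*((a*y)+(1+5)))*(((b+b)*(1*8))+((1+1)+(6+y))))+((((y+b)+(3*7))*(5*y))*(8*((0+0)+(b*7))))) (not simplifiable)
  at LL: (((4+(x*b))*((a*y)+(1+5)))*(((b+b)*(1*8))+((1+1)+(6+y)))) (not simplifiable)
  at LLL: ((4+(x*b))*((a*y)+(1+5))) (not simplifiable)
  at LLLL: (4+(x*b)) (not simplifiable)
  at LLLLR: (x*b) (not simplifiable)
  at LLLR: ((a*y)+(1+5)) (not simplifiable)
  at LLLRL: (a*y) (not simplifiable)
  at LLLRR: (1+5) (SIMPLIFIABLE)
  at LLR: (((b+b)*(1*8))+((1+1)+(6+y))) (not simplifiable)
  at LLRL: ((b+b)*(1*8)) (not simplifiable)
  at LLRLL: (b+b) (not simplifiable)
  at LLRLR: (1*8) (SIMPLIFIABLE)
  at LLRR: ((1+1)+(6+y)) (not simplifiable)
  at LLRRL: (1+1) (SIMPLIFIABLE)
  at LLRRR: (6+y) (not simplifiable)
  at LR: ((((y+b)+(3*7))*(5*y))*(8*((0+0)+(b*7)))) (not simplifiable)
  at LRL: (((y+b)+(3*7))*(5*y)) (not simplifiable)
  at LRLL: ((y+b)+(3*7)) (not simplifiable)
  at LRLLL: (y+b) (not simplifiable)
  at LRLLR: (3*7) (SIMPLIFIABLE)
  at LRLR: (5*y) (not simplifiable)
  at LRR: (8*((0+0)+(b*7))) (not simplifiable)
  at LRRR: ((0+0)+(b*7)) (not simplifiable)
  at LRRRL: (0+0) (SIMPLIFIABLE)
  at LRRRR: (b*7) (not simplifiable)
Found simplifiable subexpr at path root: (((((4+(x*b))*((a*y)+(1+5)))*(((b+b)*(1*8))+((1+1)+(6+y))))+((((y+b)+(3*7))*(5*y))*(8*((0+0)+(b*7)))))*0)
One SIMPLIFY step would give: 0
-> NOT in normal form.

Answer: no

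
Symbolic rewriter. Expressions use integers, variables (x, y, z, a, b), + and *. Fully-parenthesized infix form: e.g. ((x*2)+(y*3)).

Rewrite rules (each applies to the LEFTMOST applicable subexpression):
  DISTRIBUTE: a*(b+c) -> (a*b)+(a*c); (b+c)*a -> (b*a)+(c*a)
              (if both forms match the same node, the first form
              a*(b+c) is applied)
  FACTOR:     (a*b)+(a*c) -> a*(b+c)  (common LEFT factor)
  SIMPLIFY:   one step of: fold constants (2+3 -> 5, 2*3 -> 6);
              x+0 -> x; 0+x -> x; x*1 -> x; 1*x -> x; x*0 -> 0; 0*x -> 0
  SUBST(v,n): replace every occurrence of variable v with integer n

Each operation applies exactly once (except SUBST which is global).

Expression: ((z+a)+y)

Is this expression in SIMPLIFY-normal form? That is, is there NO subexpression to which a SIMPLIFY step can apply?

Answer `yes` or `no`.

Expression: ((z+a)+y)
Scanning for simplifiable subexpressions (pre-order)...
  at root: ((z+a)+y) (not simplifiable)
  at L: (z+a) (not simplifiable)
Result: no simplifiable subexpression found -> normal form.

Answer: yes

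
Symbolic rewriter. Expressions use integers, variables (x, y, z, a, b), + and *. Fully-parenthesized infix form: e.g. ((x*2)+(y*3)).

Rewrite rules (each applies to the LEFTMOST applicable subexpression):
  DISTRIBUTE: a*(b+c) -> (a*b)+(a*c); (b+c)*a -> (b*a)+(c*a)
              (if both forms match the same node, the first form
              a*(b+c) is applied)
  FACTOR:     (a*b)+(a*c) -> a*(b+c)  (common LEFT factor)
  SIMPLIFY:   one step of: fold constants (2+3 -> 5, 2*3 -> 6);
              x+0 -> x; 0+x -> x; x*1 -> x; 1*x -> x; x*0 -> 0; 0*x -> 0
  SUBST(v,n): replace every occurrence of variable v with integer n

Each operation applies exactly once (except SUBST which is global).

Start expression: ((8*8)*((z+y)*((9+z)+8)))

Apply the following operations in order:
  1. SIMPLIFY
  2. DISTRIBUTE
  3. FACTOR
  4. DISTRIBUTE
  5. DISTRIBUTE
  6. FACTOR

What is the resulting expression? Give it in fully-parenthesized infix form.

Start: ((8*8)*((z+y)*((9+z)+8)))
Apply SIMPLIFY at L (target: (8*8)): ((8*8)*((z+y)*((9+z)+8))) -> (64*((z+y)*((9+z)+8)))
Apply DISTRIBUTE at R (target: ((z+y)*((9+z)+8))): (64*((z+y)*((9+z)+8))) -> (64*(((z+y)*(9+z))+((z+y)*8)))
Apply FACTOR at R (target: (((z+y)*(9+z))+((z+y)*8))): (64*(((z+y)*(9+z))+((z+y)*8))) -> (64*((z+y)*((9+z)+8)))
Apply DISTRIBUTE at R (target: ((z+y)*((9+z)+8))): (64*((z+y)*((9+z)+8))) -> (64*(((z+y)*(9+z))+((z+y)*8)))
Apply DISTRIBUTE at root (target: (64*(((z+y)*(9+z))+((z+y)*8)))): (64*(((z+y)*(9+z))+((z+y)*8))) -> ((64*((z+y)*(9+z)))+(64*((z+y)*8)))
Apply FACTOR at root (target: ((64*((z+y)*(9+z)))+(64*((z+y)*8)))): ((64*((z+y)*(9+z)))+(64*((z+y)*8))) -> (64*(((z+y)*(9+z))+((z+y)*8)))

Answer: (64*(((z+y)*(9+z))+((z+y)*8)))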